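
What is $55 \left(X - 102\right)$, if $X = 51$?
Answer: $-2805$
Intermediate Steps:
$55 \left(X - 102\right) = 55 \left(51 - 102\right) = 55 \left(-51\right) = -2805$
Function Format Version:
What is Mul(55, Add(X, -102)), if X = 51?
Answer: -2805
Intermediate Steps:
Mul(55, Add(X, -102)) = Mul(55, Add(51, -102)) = Mul(55, -51) = -2805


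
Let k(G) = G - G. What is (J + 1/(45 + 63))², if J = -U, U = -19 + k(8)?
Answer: 4214809/11664 ≈ 361.35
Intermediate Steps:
k(G) = 0
U = -19 (U = -19 + 0 = -19)
J = 19 (J = -1*(-19) = 19)
(J + 1/(45 + 63))² = (19 + 1/(45 + 63))² = (19 + 1/108)² = (2053/108)² = 4214809/11664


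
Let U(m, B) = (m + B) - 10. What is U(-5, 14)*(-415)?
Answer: 415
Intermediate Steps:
U(m, B) = -10 + B + m (U(m, B) = (B + m) - 10 = -10 + B + m)
U(-5, 14)*(-415) = (-10 + 14 - 5)*(-415) = -1*(-415) = 415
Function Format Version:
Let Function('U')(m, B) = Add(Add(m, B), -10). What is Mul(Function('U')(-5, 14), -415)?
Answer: 415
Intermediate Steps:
Function('U')(m, B) = Add(-10, B, m) (Function('U')(m, B) = Add(Add(B, m), -10) = Add(-10, B, m))
Mul(Function('U')(-5, 14), -415) = Mul(Add(-10, 14, -5), -415) = Mul(-1, -415) = 415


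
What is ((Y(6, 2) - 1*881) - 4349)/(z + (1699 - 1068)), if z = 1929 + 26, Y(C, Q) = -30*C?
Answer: -2705/1293 ≈ -2.0920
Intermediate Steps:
z = 1955
((Y(6, 2) - 1*881) - 4349)/(z + (1699 - 1068)) = ((-30*6 - 1*881) - 4349)/(1955 + (1699 - 1068)) = ((-180 - 881) - 4349)/(1955 + 631) = (-1061 - 4349)/2586 = -5410*1/2586 = -2705/1293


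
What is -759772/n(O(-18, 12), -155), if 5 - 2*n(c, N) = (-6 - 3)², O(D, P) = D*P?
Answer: 19994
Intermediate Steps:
n(c, N) = -38 (n(c, N) = 5/2 - (-6 - 3)²/2 = 5/2 - ½*(-9)² = 5/2 - ½*81 = 5/2 - 81/2 = -38)
-759772/n(O(-18, 12), -155) = -759772/(-38) = -759772*(-1/38) = 19994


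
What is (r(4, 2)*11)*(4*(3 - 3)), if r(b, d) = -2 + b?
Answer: 0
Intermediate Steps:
(r(4, 2)*11)*(4*(3 - 3)) = ((-2 + 4)*11)*(4*(3 - 3)) = (2*11)*(4*0) = 22*0 = 0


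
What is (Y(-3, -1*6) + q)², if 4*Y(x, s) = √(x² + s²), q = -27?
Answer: 11709/16 - 81*√5/2 ≈ 641.25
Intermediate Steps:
Y(x, s) = √(s² + x²)/4 (Y(x, s) = √(x² + s²)/4 = √(s² + x²)/4)
(Y(-3, -1*6) + q)² = (√((-1*6)² + (-3)²)/4 - 27)² = (√((-6)² + 9)/4 - 27)² = (√(36 + 9)/4 - 27)² = (√45/4 - 27)² = ((3*√5)/4 - 27)² = (3*√5/4 - 27)² = (-27 + 3*√5/4)²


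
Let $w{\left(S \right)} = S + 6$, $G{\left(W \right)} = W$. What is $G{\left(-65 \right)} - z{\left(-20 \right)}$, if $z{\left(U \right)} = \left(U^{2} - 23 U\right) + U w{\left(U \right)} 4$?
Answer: $-2045$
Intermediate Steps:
$w{\left(S \right)} = 6 + S$
$z{\left(U \right)} = U^{2} - 23 U + 4 U \left(6 + U\right)$ ($z{\left(U \right)} = \left(U^{2} - 23 U\right) + U \left(6 + U\right) 4 = \left(U^{2} - 23 U\right) + 4 U \left(6 + U\right) = U^{2} - 23 U + 4 U \left(6 + U\right)$)
$G{\left(-65 \right)} - z{\left(-20 \right)} = -65 - - 20 \left(1 + 5 \left(-20\right)\right) = -65 - - 20 \left(1 - 100\right) = -65 - \left(-20\right) \left(-99\right) = -65 - 1980 = -2045$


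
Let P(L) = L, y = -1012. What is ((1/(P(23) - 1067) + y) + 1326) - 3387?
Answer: -3208213/1044 ≈ -3073.0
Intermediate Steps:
((1/(P(23) - 1067) + y) + 1326) - 3387 = ((1/(23 - 1067) - 1012) + 1326) - 3387 = ((1/(-1044) - 1012) + 1326) - 3387 = ((-1/1044 - 1012) + 1326) - 3387 = (-1056529/1044 + 1326) - 3387 = 327815/1044 - 3387 = -3208213/1044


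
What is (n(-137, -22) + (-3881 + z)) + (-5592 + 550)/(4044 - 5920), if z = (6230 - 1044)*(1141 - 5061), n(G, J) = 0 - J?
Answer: -19072331781/938 ≈ -2.0333e+7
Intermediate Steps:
n(G, J) = -J
z = -20329120 (z = 5186*(-3920) = -20329120)
(n(-137, -22) + (-3881 + z)) + (-5592 + 550)/(4044 - 5920) = (-1*(-22) + (-3881 - 20329120)) + (-5592 + 550)/(4044 - 5920) = (22 - 20333001) - 5042/(-1876) = -20332979 - 5042*(-1/1876) = -20332979 + 2521/938 = -19072331781/938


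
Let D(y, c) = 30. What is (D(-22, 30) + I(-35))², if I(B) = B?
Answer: 25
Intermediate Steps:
(D(-22, 30) + I(-35))² = (30 - 35)² = (-5)² = 25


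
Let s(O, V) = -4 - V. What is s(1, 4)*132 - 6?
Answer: -1062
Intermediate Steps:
s(1, 4)*132 - 6 = (-4 - 1*4)*132 - 6 = (-4 - 4)*132 - 6 = -8*132 - 6 = -1056 - 6 = -1062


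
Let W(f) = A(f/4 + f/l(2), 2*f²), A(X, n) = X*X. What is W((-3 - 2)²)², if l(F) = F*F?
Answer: 390625/16 ≈ 24414.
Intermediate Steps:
l(F) = F²
A(X, n) = X²
W(f) = f²/4 (W(f) = (f/4 + f/(2²))² = (f*(¼) + f/4)² = (f/4 + f*(¼))² = (f/4 + f/4)² = (f/2)² = f²/4)
W((-3 - 2)²)² = (((-3 - 2)²)²/4)² = (((-5)²)²/4)² = ((¼)*25²)² = ((¼)*625)² = (625/4)² = 390625/16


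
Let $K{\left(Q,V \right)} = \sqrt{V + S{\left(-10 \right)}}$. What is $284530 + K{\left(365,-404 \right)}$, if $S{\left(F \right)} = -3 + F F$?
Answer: $284530 + i \sqrt{307} \approx 2.8453 \cdot 10^{5} + 17.521 i$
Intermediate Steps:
$S{\left(F \right)} = -3 + F^{2}$
$K{\left(Q,V \right)} = \sqrt{97 + V}$ ($K{\left(Q,V \right)} = \sqrt{V - \left(3 - \left(-10\right)^{2}\right)} = \sqrt{V + \left(-3 + 100\right)} = \sqrt{V + 97} = \sqrt{97 + V}$)
$284530 + K{\left(365,-404 \right)} = 284530 + \sqrt{97 - 404} = 284530 + \sqrt{-307} = 284530 + i \sqrt{307}$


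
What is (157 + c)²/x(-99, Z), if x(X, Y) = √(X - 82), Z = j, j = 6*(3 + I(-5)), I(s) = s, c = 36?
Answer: -37249*I*√181/181 ≈ -2768.7*I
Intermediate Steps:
j = -12 (j = 6*(3 - 5) = 6*(-2) = -12)
Z = -12
x(X, Y) = √(-82 + X)
(157 + c)²/x(-99, Z) = (157 + 36)²/(√(-82 - 99)) = 193²/(√(-181)) = 37249/((I*√181)) = 37249*(-I*√181/181) = -37249*I*√181/181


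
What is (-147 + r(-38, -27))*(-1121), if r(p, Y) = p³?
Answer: 61676299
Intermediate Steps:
(-147 + r(-38, -27))*(-1121) = (-147 + (-38)³)*(-1121) = (-147 - 54872)*(-1121) = -55019*(-1121) = 61676299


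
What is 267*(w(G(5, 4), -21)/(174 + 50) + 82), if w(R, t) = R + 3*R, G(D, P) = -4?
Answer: 306249/14 ≈ 21875.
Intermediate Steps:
w(R, t) = 4*R
267*(w(G(5, 4), -21)/(174 + 50) + 82) = 267*((4*(-4))/(174 + 50) + 82) = 267*(-16/224 + 82) = 267*(-16*1/224 + 82) = 267*(-1/14 + 82) = 267*(1147/14) = 306249/14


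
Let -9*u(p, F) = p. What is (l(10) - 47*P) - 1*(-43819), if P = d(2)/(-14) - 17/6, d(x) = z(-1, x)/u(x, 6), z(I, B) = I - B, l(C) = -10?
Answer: 3694949/84 ≈ 43988.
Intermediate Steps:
u(p, F) = -p/9
d(x) = -9*(-1 - x)/x (d(x) = (-1 - x)/((-x/9)) = (-1 - x)*(-9/x) = -9*(-1 - x)/x)
P = -319/84 (P = (9 + 9/2)/(-14) - 17/6 = (9 + 9*(½))*(-1/14) - 17*⅙ = (9 + 9/2)*(-1/14) - 17/6 = (27/2)*(-1/14) - 17/6 = -27/28 - 17/6 = -319/84 ≈ -3.7976)
(l(10) - 47*P) - 1*(-43819) = (-10 - 47*(-319/84)) - 1*(-43819) = (-10 + 14993/84) + 43819 = 14153/84 + 43819 = 3694949/84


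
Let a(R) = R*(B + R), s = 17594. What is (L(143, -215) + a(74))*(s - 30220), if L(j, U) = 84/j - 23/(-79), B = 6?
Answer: -844529971290/11297 ≈ -7.4757e+7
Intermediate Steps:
L(j, U) = 23/79 + 84/j (L(j, U) = 84/j - 23*(-1/79) = 84/j + 23/79 = 23/79 + 84/j)
a(R) = R*(6 + R)
(L(143, -215) + a(74))*(s - 30220) = ((23/79 + 84/143) + 74*(6 + 74))*(17594 - 30220) = ((23/79 + 84*(1/143)) + 74*80)*(-12626) = ((23/79 + 84/143) + 5920)*(-12626) = (9925/11297 + 5920)*(-12626) = (66888165/11297)*(-12626) = -844529971290/11297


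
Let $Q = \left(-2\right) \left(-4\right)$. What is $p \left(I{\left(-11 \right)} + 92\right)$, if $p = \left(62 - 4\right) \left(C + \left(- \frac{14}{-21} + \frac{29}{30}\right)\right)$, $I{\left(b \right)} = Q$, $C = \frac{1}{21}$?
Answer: $\frac{204740}{21} \approx 9749.5$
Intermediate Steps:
$C = \frac{1}{21} \approx 0.047619$
$Q = 8$
$I{\left(b \right)} = 8$
$p = \frac{10237}{105}$ ($p = \left(62 - 4\right) \left(\frac{1}{21} + \left(- \frac{14}{-21} + \frac{29}{30}\right)\right) = 58 \left(\frac{1}{21} + \left(\left(-14\right) \left(- \frac{1}{21}\right) + 29 \cdot \frac{1}{30}\right)\right) = 58 \left(\frac{1}{21} + \left(\frac{2}{3} + \frac{29}{30}\right)\right) = 58 \left(\frac{1}{21} + \frac{49}{30}\right) = 58 \cdot \frac{353}{210} = \frac{10237}{105} \approx 97.495$)
$p \left(I{\left(-11 \right)} + 92\right) = \frac{10237 \left(8 + 92\right)}{105} = \frac{10237}{105} \cdot 100 = \frac{204740}{21}$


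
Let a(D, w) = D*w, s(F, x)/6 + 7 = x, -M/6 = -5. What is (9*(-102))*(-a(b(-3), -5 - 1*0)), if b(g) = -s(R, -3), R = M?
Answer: -275400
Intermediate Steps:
M = 30 (M = -6*(-5) = 30)
R = 30
s(F, x) = -42 + 6*x
b(g) = 60 (b(g) = -(-42 + 6*(-3)) = -(-42 - 18) = -1*(-60) = 60)
(9*(-102))*(-a(b(-3), -5 - 1*0)) = (9*(-102))*(-60*(-5 - 1*0)) = -(-918)*60*(-5 + 0) = -(-918)*60*(-5) = -(-918)*(-300) = -918*300 = -275400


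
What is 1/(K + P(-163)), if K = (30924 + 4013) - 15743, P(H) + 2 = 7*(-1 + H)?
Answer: 1/18044 ≈ 5.5420e-5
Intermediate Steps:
P(H) = -9 + 7*H (P(H) = -2 + 7*(-1 + H) = -2 + (-7 + 7*H) = -9 + 7*H)
K = 19194 (K = 34937 - 15743 = 19194)
1/(K + P(-163)) = 1/(19194 + (-9 + 7*(-163))) = 1/(19194 + (-9 - 1141)) = 1/(19194 - 1150) = 1/18044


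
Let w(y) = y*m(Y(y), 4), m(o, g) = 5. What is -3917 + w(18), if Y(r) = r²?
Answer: -3827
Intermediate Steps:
w(y) = 5*y (w(y) = y*5 = 5*y)
-3917 + w(18) = -3917 + 5*18 = -3917 + 90 = -3827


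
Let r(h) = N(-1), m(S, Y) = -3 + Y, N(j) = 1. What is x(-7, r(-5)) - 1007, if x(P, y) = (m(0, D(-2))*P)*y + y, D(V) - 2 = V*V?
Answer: -1027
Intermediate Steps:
D(V) = 2 + V² (D(V) = 2 + V*V = 2 + V²)
r(h) = 1
x(P, y) = y + 3*P*y (x(P, y) = ((-3 + (2 + (-2)²))*P)*y + y = ((-3 + (2 + 4))*P)*y + y = ((-3 + 6)*P)*y + y = (3*P)*y + y = 3*P*y + y = y + 3*P*y)
x(-7, r(-5)) - 1007 = 1*(1 + 3*(-7)) - 1007 = 1*(1 - 21) - 1007 = 1*(-20) - 1007 = -20 - 1007 = -1027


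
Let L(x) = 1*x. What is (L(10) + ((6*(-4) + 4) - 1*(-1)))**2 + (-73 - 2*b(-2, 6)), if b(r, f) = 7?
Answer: -6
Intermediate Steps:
L(x) = x
(L(10) + ((6*(-4) + 4) - 1*(-1)))**2 + (-73 - 2*b(-2, 6)) = (10 + ((6*(-4) + 4) - 1*(-1)))**2 + (-73 - 2*7) = (10 + ((-24 + 4) + 1))**2 + (-73 - 14) = (10 + (-20 + 1))**2 - 87 = (10 - 19)**2 - 87 = (-9)**2 - 87 = 81 - 87 = -6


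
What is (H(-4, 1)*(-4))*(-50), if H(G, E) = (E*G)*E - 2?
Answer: -1200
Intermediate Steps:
H(G, E) = -2 + G*E² (H(G, E) = G*E² - 2 = -2 + G*E²)
(H(-4, 1)*(-4))*(-50) = ((-2 - 4*1²)*(-4))*(-50) = ((-2 - 4*1)*(-4))*(-50) = ((-2 - 4)*(-4))*(-50) = -6*(-4)*(-50) = 24*(-50) = -1200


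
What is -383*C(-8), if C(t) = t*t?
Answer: -24512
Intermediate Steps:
C(t) = t²
-383*C(-8) = -383*(-8)² = -383*64 = -24512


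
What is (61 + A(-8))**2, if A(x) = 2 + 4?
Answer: 4489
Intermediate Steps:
A(x) = 6
(61 + A(-8))**2 = (61 + 6)**2 = 67**2 = 4489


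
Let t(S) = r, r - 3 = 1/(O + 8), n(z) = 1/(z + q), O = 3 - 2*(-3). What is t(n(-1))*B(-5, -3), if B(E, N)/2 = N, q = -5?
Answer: -312/17 ≈ -18.353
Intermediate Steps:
B(E, N) = 2*N
O = 9 (O = 3 + 6 = 9)
n(z) = 1/(-5 + z) (n(z) = 1/(z - 5) = 1/(-5 + z))
r = 52/17 (r = 3 + 1/(9 + 8) = 3 + 1/17 = 52/17 ≈ 3.0588)
t(S) = 52/17
t(n(-1))*B(-5, -3) = 52*(2*(-3))/17 = (52/17)*(-6) = -312/17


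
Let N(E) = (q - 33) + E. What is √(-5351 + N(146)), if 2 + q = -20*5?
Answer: 2*I*√1335 ≈ 73.075*I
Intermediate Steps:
q = -102 (q = -2 - 20*5 = -2 - 100 = -102)
N(E) = -135 + E (N(E) = (-102 - 33) + E = -135 + E)
√(-5351 + N(146)) = √(-5351 + (-135 + 146)) = √(-5351 + 11) = √(-5340) = 2*I*√1335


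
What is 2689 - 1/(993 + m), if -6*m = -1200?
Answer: 3207976/1193 ≈ 2689.0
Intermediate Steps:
m = 200 (m = -⅙*(-1200) = 200)
2689 - 1/(993 + m) = 2689 - 1/(993 + 200) = 2689 - 1/1193 = 3207976/1193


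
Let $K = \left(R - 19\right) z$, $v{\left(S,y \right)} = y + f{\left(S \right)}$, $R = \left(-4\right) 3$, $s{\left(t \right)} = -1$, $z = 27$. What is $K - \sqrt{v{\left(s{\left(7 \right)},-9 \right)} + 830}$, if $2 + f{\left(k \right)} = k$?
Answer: $-837 - \sqrt{818} \approx -865.6$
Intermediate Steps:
$f{\left(k \right)} = -2 + k$
$R = -12$
$v{\left(S,y \right)} = -2 + S + y$ ($v{\left(S,y \right)} = y + \left(-2 + S\right) = -2 + S + y$)
$K = -837$ ($K = \left(-12 - 19\right) 27 = \left(-31\right) 27 = -837$)
$K - \sqrt{v{\left(s{\left(7 \right)},-9 \right)} + 830} = -837 - \sqrt{\left(-2 - 1 - 9\right) + 830} = -837 - \sqrt{-12 + 830} = -837 - \sqrt{818}$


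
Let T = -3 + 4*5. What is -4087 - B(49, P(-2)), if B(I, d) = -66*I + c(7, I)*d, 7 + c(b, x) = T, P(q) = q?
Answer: -833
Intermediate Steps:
T = 17 (T = -3 + 20 = 17)
c(b, x) = 10 (c(b, x) = -7 + 17 = 10)
B(I, d) = -66*I + 10*d
-4087 - B(49, P(-2)) = -4087 - (-66*49 + 10*(-2)) = -4087 - (-3234 - 20) = -4087 - 1*(-3254) = -4087 + 3254 = -833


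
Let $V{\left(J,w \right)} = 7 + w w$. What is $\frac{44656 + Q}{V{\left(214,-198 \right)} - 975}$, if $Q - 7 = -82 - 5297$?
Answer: $\frac{9821}{9559} \approx 1.0274$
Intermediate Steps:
$V{\left(J,w \right)} = 7 + w^{2}$
$Q = -5372$ ($Q = 7 - 5379 = -5372$)
$\frac{44656 + Q}{V{\left(214,-198 \right)} - 975} = \frac{44656 - 5372}{\left(7 + \left(-198\right)^{2}\right) - 975} = \frac{39284}{\left(7 + 39204\right) - 975} = \frac{39284}{39211 - 975} = \frac{39284}{38236} = 39284 \cdot \frac{1}{38236} = \frac{9821}{9559}$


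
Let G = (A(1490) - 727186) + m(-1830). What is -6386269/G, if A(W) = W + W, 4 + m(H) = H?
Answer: 6386269/726040 ≈ 8.7960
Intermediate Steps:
m(H) = -4 + H
A(W) = 2*W
G = -726040 (G = (2*1490 - 727186) + (-4 - 1830) = (2980 - 727186) - 1834 = -724206 - 1834 = -726040)
-6386269/G = -6386269/(-726040) = -6386269*(-1/726040) = 6386269/726040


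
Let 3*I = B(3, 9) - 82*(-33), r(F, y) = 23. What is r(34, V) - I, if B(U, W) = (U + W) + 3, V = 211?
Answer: -884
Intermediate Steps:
B(U, W) = 3 + U + W
I = 907 (I = ((3 + 3 + 9) - 82*(-33))/3 = (15 + 2706)/3 = (1/3)*2721 = 907)
r(34, V) - I = 23 - 1*907 = 23 - 907 = -884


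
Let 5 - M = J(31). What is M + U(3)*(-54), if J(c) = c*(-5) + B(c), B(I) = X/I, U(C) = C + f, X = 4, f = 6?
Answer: -10110/31 ≈ -326.13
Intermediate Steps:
U(C) = 6 + C (U(C) = C + 6 = 6 + C)
B(I) = 4/I
J(c) = -5*c + 4/c (J(c) = c*(-5) + 4/c = -5*c + 4/c)
M = 4956/31 (M = 5 - (-5*31 + 4/31) = 5 - (-155 + 4*(1/31)) = 5 - (-155 + 4/31) = 5 - 1*(-4801/31) = 5 + 4801/31 = 4956/31 ≈ 159.87)
M + U(3)*(-54) = 4956/31 + (6 + 3)*(-54) = 4956/31 + 9*(-54) = 4956/31 - 486 = -10110/31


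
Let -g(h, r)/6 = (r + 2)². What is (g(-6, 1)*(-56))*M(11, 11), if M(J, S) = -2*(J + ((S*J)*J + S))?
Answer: -8182944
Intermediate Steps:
g(h, r) = -6*(2 + r)² (g(h, r) = -6*(r + 2)² = -6*(2 + r)²)
M(J, S) = -2*J - 2*S - 2*S*J² (M(J, S) = -2*(J + ((J*S)*J + S)) = -2*(J + (S*J² + S)) = -2*(J + (S + S*J²)) = -2*(J + S + S*J²) = -2*J - 2*S - 2*S*J²)
(g(-6, 1)*(-56))*M(11, 11) = (-6*(2 + 1)²*(-56))*(-2*11 - 2*11 - 2*11*11²) = (-6*3²*(-56))*(-22 - 22 - 2*11*121) = (-6*9*(-56))*(-22 - 22 - 2662) = -54*(-56)*(-2706) = 3024*(-2706) = -8182944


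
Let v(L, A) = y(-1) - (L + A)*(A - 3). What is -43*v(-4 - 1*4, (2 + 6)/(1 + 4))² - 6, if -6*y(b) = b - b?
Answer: -2161318/625 ≈ -3458.1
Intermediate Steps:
y(b) = 0 (y(b) = -(b - b)/6 = -⅙*0 = 0)
v(L, A) = -(-3 + A)*(A + L) (v(L, A) = 0 - (L + A)*(A - 3) = 0 - (A + L)*(-3 + A) = 0 - (-3 + A)*(A + L) = -(-3 + A)*(A + L))
-43*v(-4 - 1*4, (2 + 6)/(1 + 4))² - 6 = -43*(-((2 + 6)/(1 + 4))² + 3*((2 + 6)/(1 + 4)) + 3*(-4 - 1*4) - (2 + 6)/(1 + 4)*(-4 - 1*4))² - 6 = -43*(-(8/5)² + 3*(8/5) + 3*(-4 - 4) - 8/5*(-4 - 4))² - 6 = -43*(-(8*(⅕))² + 3*(8*(⅕)) + 3*(-8) - 1*8*(⅕)*(-8))² - 6 = -43*(-(8/5)² + 3*(8/5) - 24 - 1*8/5*(-8))² - 6 = -43*(-1*64/25 + 24/5 - 24 + 64/5)² - 6 = -43*(-64/25 + 24/5 - 24 + 64/5)² - 6 = -43*(-224/25)² - 6 = -43*50176/625 - 6 = -2157568/625 - 6 = -2161318/625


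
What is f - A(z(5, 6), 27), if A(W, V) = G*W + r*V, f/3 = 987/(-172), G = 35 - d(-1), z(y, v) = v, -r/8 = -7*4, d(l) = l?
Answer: -1080369/172 ≈ -6281.2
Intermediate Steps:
r = 224 (r = -(-56)*4 = -8*(-28) = 224)
G = 36 (G = 35 - 1*(-1) = 35 + 1 = 36)
f = -2961/172 (f = 3*(987/(-172)) = 3*(987*(-1/172)) = 3*(-987/172) = -2961/172 ≈ -17.215)
A(W, V) = 36*W + 224*V
f - A(z(5, 6), 27) = -2961/172 - (36*6 + 224*27) = -2961/172 - (216 + 6048) = -2961/172 - 1*6264 = -2961/172 - 6264 = -1080369/172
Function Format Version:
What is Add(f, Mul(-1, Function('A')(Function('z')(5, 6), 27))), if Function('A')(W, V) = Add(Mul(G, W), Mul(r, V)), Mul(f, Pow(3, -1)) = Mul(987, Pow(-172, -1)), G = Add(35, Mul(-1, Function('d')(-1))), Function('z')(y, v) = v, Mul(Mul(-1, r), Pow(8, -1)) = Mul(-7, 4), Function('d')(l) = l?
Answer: Rational(-1080369, 172) ≈ -6281.2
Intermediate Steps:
r = 224 (r = Mul(-8, Mul(-7, 4)) = Mul(-8, -28) = 224)
G = 36 (G = Add(35, Mul(-1, -1)) = Add(35, 1) = 36)
f = Rational(-2961, 172) (f = Mul(3, Mul(987, Pow(-172, -1))) = Mul(3, Mul(987, Rational(-1, 172))) = Mul(3, Rational(-987, 172)) = Rational(-2961, 172) ≈ -17.215)
Function('A')(W, V) = Add(Mul(36, W), Mul(224, V))
Add(f, Mul(-1, Function('A')(Function('z')(5, 6), 27))) = Add(Rational(-2961, 172), Mul(-1, Add(Mul(36, 6), Mul(224, 27)))) = Add(Rational(-2961, 172), Mul(-1, Add(216, 6048))) = Add(Rational(-2961, 172), Mul(-1, 6264)) = Add(Rational(-2961, 172), -6264) = Rational(-1080369, 172)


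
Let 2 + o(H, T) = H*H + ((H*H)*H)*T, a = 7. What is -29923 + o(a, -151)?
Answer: -81669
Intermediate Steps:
o(H, T) = -2 + H² + T*H³ (o(H, T) = -2 + (H*H + ((H*H)*H)*T) = -2 + (H² + (H²*H)*T) = -2 + (H² + H³*T) = -2 + (H² + T*H³) = -2 + H² + T*H³)
-29923 + o(a, -151) = -29923 + (-2 + 7² - 151*7³) = -29923 + (-2 + 49 - 151*343) = -29923 + (-2 + 49 - 51793) = -29923 - 51746 = -81669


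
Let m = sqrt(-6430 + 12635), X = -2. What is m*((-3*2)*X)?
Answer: 12*sqrt(6205) ≈ 945.26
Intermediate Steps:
m = sqrt(6205) ≈ 78.772
m*((-3*2)*X) = sqrt(6205)*(-3*2*(-2)) = sqrt(6205)*(-6*(-2)) = sqrt(6205)*12 = 12*sqrt(6205)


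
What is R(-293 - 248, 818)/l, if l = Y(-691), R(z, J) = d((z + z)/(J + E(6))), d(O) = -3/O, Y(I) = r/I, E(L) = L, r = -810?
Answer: 142346/73035 ≈ 1.9490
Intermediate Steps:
Y(I) = -810/I
R(z, J) = -3*(6 + J)/(2*z) (R(z, J) = -3*(J + 6)/(z + z) = -3*(6 + J)/(2*z))
l = 810/691 (l = -810/(-691) = -810*(-1/691) = 810/691 ≈ 1.1722)
R(-293 - 248, 818)/l = (3*(-6 - 1*818)/(2*(-293 - 248)))/(810/691) = ((3/2)*(-6 - 818)/(-541))*(691/810) = ((3/2)*(-1/541)*(-824))*(691/810) = (1236/541)*(691/810) = 142346/73035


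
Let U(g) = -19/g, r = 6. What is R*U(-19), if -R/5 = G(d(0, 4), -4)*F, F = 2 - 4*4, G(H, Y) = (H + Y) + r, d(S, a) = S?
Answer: 140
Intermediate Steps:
G(H, Y) = 6 + H + Y (G(H, Y) = (H + Y) + 6 = 6 + H + Y)
F = -14 (F = 2 - 16 = -14)
R = 140 (R = -5*(6 + 0 - 4)*(-14) = -10*(-14) = -5*(-28) = 140)
R*U(-19) = 140*(-19/(-19)) = 140*(-19*(-1/19)) = 140*1 = 140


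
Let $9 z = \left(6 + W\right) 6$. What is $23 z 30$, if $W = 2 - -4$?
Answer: $5520$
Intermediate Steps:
$W = 6$ ($W = 2 + 4 = 6$)
$z = 8$ ($z = \frac{\left(6 + 6\right) 6}{9} = \frac{12 \cdot 6}{9} = \frac{1}{9} \cdot 72 = 8$)
$23 z 30 = 23 \cdot 8 \cdot 30 = 184 \cdot 30 = 5520$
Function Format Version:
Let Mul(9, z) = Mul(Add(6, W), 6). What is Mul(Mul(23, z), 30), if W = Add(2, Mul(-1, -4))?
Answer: 5520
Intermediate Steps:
W = 6 (W = Add(2, 4) = 6)
z = 8 (z = Mul(Rational(1, 9), Mul(Add(6, 6), 6)) = Mul(Rational(1, 9), Mul(12, 6)) = Mul(Rational(1, 9), 72) = 8)
Mul(Mul(23, z), 30) = Mul(Mul(23, 8), 30) = Mul(184, 30) = 5520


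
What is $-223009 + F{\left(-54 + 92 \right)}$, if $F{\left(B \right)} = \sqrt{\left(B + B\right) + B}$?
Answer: $-223009 + \sqrt{114} \approx -2.23 \cdot 10^{5}$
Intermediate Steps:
$F{\left(B \right)} = \sqrt{3} \sqrt{B}$ ($F{\left(B \right)} = \sqrt{2 B + B} = \sqrt{3 B} = \sqrt{3} \sqrt{B}$)
$-223009 + F{\left(-54 + 92 \right)} = -223009 + \sqrt{3} \sqrt{-54 + 92} = -223009 + \sqrt{3} \sqrt{38} = -223009 + \sqrt{114}$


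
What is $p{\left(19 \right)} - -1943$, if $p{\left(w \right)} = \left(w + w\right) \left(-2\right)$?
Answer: $1867$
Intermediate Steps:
$p{\left(w \right)} = - 4 w$ ($p{\left(w \right)} = 2 w \left(-2\right) = - 4 w$)
$p{\left(19 \right)} - -1943 = \left(-4\right) 19 - -1943 = -76 + 1943 = 1867$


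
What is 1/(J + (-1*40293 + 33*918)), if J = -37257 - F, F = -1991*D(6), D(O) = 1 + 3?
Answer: -1/39292 ≈ -2.5450e-5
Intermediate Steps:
D(O) = 4
F = -7964 (F = -1991*4 = -7964)
J = -29293 (J = -37257 - 1*(-7964) = -37257 + 7964 = -29293)
1/(J + (-1*40293 + 33*918)) = 1/(-29293 + (-1*40293 + 33*918)) = 1/(-29293 + (-40293 + 30294)) = 1/(-29293 - 9999) = 1/(-39292) = -1/39292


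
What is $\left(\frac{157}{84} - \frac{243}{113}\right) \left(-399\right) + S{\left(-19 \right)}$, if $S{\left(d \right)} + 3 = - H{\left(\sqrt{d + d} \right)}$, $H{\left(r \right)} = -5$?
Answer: $\frac{51653}{452} \approx 114.28$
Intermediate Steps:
$S{\left(d \right)} = 2$ ($S{\left(d \right)} = -3 - -5 = -3 + 5 = 2$)
$\left(\frac{157}{84} - \frac{243}{113}\right) \left(-399\right) + S{\left(-19 \right)} = \left(\frac{157}{84} - \frac{243}{113}\right) \left(-399\right) + 2 = \left(- \frac{2671}{9492}\right) \left(-399\right) + 2 = \frac{50749}{452} + 2 = \frac{51653}{452}$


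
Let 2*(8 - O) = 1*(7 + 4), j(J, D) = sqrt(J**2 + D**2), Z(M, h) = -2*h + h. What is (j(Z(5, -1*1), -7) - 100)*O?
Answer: -250 + 25*sqrt(2)/2 ≈ -232.32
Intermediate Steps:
Z(M, h) = -h
j(J, D) = sqrt(D**2 + J**2)
O = 5/2 (O = 8 - (7 + 4)/2 = 8 - 11/2 = 5/2 ≈ 2.5000)
(j(Z(5, -1*1), -7) - 100)*O = (sqrt((-7)**2 + (-(-1))**2) - 100)*(5/2) = (sqrt(49 + (-1*(-1))**2) - 100)*(5/2) = (sqrt(49 + 1**2) - 100)*(5/2) = (sqrt(49 + 1) - 100)*(5/2) = (sqrt(50) - 100)*(5/2) = (5*sqrt(2) - 100)*(5/2) = (-100 + 5*sqrt(2))*(5/2) = -250 + 25*sqrt(2)/2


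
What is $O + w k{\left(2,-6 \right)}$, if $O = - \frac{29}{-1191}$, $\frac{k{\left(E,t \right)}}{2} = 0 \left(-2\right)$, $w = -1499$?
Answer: $\frac{29}{1191} \approx 0.024349$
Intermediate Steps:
$k{\left(E,t \right)} = 0$ ($k{\left(E,t \right)} = 2 \cdot 0 \left(-2\right) = 2 \cdot 0 = 0$)
$O = \frac{29}{1191}$ ($O = \left(-29\right) \left(- \frac{1}{1191}\right) = \frac{29}{1191} \approx 0.024349$)
$O + w k{\left(2,-6 \right)} = \frac{29}{1191} - 0 = \frac{29}{1191} + 0 = \frac{29}{1191}$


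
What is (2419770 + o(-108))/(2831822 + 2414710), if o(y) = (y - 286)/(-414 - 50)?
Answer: 561386837/1217195424 ≈ 0.46121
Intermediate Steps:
o(y) = 143/232 - y/464 (o(y) = (-286 + y)/(-464) = (-286 + y)*(-1/464) = 143/232 - y/464)
(2419770 + o(-108))/(2831822 + 2414710) = (2419770 + (143/232 - 1/464*(-108)))/(2831822 + 2414710) = (2419770 + (143/232 + 27/116))/5246532 = (2419770 + 197/232)*(1/5246532) = (561386837/232)*(1/5246532) = 561386837/1217195424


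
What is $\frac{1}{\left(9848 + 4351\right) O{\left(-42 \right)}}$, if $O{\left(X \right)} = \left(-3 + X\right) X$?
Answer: $\frac{1}{26836110} \approx 3.7263 \cdot 10^{-8}$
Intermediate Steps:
$O{\left(X \right)} = X \left(-3 + X\right)$
$\frac{1}{\left(9848 + 4351\right) O{\left(-42 \right)}} = \frac{1}{\left(9848 + 4351\right) \left(- 42 \left(-3 - 42\right)\right)} = \frac{1}{14199 \left(\left(-42\right) \left(-45\right)\right)} = \frac{1}{14199 \cdot 1890} = \frac{1}{14199} \cdot \frac{1}{1890} = \frac{1}{26836110}$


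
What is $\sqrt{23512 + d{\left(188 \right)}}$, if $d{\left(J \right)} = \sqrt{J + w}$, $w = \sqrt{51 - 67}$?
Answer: $\sqrt{23512 + 2 \sqrt{47 + i}} \approx 153.38 + 0.0005 i$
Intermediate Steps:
$w = 4 i$ ($w = \sqrt{-16} = 4 i \approx 4.0 i$)
$d{\left(J \right)} = \sqrt{J + 4 i}$
$\sqrt{23512 + d{\left(188 \right)}} = \sqrt{23512 + \sqrt{188 + 4 i}}$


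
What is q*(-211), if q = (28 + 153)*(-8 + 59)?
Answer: -1947741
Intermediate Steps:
q = 9231 (q = 181*51 = 9231)
q*(-211) = 9231*(-211) = -1947741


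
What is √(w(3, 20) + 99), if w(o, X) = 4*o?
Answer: √111 ≈ 10.536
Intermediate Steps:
√(w(3, 20) + 99) = √(4*3 + 99) = √(12 + 99) = √111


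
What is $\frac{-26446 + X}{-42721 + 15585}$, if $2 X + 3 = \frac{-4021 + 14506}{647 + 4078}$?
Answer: $\frac{2776871}{2849280} \approx 0.97459$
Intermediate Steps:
$X = - \frac{41}{105}$ ($X = - \frac{3}{2} + \frac{\left(-4021 + 14506\right) \frac{1}{647 + 4078}}{2} = - \frac{3}{2} + \frac{10485 \cdot \frac{1}{4725}}{2} = - \frac{3}{2} + \frac{1}{2} \cdot \frac{233}{105} = - \frac{3}{2} + \frac{233}{210} = - \frac{41}{105} \approx -0.39048$)
$\frac{-26446 + X}{-42721 + 15585} = \frac{-26446 - \frac{41}{105}}{-42721 + 15585} = - \frac{2776871}{105 \left(-27136\right)} = \left(- \frac{2776871}{105}\right) \left(- \frac{1}{27136}\right) = \frac{2776871}{2849280}$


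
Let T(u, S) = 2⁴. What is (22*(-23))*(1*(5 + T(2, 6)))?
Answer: -10626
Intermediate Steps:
T(u, S) = 16
(22*(-23))*(1*(5 + T(2, 6))) = (22*(-23))*(1*(5 + 16)) = -506*21 = -10626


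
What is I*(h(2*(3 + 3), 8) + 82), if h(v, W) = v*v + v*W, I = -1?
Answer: -322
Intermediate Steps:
h(v, W) = v**2 + W*v
I*(h(2*(3 + 3), 8) + 82) = -((2*(3 + 3))*(8 + 2*(3 + 3)) + 82) = -((2*6)*(8 + 2*6) + 82) = -(12*(8 + 12) + 82) = -(12*20 + 82) = -(240 + 82) = -1*322 = -322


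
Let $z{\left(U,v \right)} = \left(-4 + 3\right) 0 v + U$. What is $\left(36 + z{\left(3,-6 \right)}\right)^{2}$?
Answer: $1521$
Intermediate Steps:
$z{\left(U,v \right)} = U$ ($z{\left(U,v \right)} = \left(-1\right) 0 v + U = 0 v + U = 0 + U = U$)
$\left(36 + z{\left(3,-6 \right)}\right)^{2} = \left(36 + 3\right)^{2} = 39^{2} = 1521$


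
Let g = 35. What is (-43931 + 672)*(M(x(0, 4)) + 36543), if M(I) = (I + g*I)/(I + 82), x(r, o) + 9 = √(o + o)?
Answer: -8410473742017/5321 - 255401136*√2/5321 ≈ -1.5807e+9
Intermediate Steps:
x(r, o) = -9 + √2*√o (x(r, o) = -9 + √(o + o) = -9 + √(2*o) = -9 + √2*√o)
M(I) = 36*I/(82 + I) (M(I) = (I + 35*I)/(I + 82) = (36*I)/(82 + I) = 36*I/(82 + I))
(-43931 + 672)*(M(x(0, 4)) + 36543) = (-43931 + 672)*(36*(-9 + √2*√4)/(82 + (-9 + √2*√4)) + 36543) = -43259*(36*(-9 + √2*2)/(82 + (-9 + √2*2)) + 36543) = -43259*(36*(-9 + 2*√2)/(82 + (-9 + 2*√2)) + 36543) = -43259*(36*(-9 + 2*√2)/(73 + 2*√2) + 36543) = -43259*(36543 + 36*(-9 + 2*√2)/(73 + 2*√2)) = -1580813637 - 1557324*(-9 + 2*√2)/(73 + 2*√2)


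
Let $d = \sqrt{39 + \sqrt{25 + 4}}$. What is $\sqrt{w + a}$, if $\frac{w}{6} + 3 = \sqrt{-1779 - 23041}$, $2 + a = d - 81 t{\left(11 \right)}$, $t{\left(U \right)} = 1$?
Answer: $\sqrt{-101 + \sqrt{39 + \sqrt{29}} + 12 i \sqrt{6205}} \approx 20.684 + 22.851 i$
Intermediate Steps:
$d = \sqrt{39 + \sqrt{29}} \approx 6.6622$
$a = -83 + \sqrt{39 + \sqrt{29}}$ ($a = -2 + \left(\sqrt{39 + \sqrt{29}} - 81\right) = -2 - \left(81 - \sqrt{39 + \sqrt{29}}\right) = -83 + \sqrt{39 + \sqrt{29}} \approx -76.338$)
$w = -18 + 12 i \sqrt{6205}$ ($w = -18 + 6 \sqrt{-1779 - 23041} = -18 + 6 \sqrt{-24820} = -18 + 6 \cdot 2 i \sqrt{6205} = -18 + 12 i \sqrt{6205} \approx -18.0 + 945.26 i$)
$\sqrt{w + a} = \sqrt{\left(-18 + 12 i \sqrt{6205}\right) - \left(83 - \sqrt{39 + \sqrt{29}}\right)} = \sqrt{-101 + \sqrt{39 + \sqrt{29}} + 12 i \sqrt{6205}}$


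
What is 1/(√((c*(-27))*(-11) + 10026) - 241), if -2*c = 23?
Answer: -482/102941 - 3*√2938/102941 ≈ -0.0062619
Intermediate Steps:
c = -23/2 (c = -½*23 = -23/2 ≈ -11.500)
1/(√((c*(-27))*(-11) + 10026) - 241) = 1/(√(-23/2*(-27)*(-11) + 10026) - 241) = 1/(√((621/2)*(-11) + 10026) - 241) = 1/(√(-6831/2 + 10026) - 241) = 1/(√(13221/2) - 241) = 1/(3*√2938/2 - 241) = 1/(-241 + 3*√2938/2)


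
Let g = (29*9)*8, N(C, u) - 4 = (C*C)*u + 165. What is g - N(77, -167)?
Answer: 992062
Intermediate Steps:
N(C, u) = 169 + u*C² (N(C, u) = 4 + ((C*C)*u + 165) = 4 + (C²*u + 165) = 4 + (u*C² + 165) = 4 + (165 + u*C²) = 169 + u*C²)
g = 2088 (g = 261*8 = 2088)
g - N(77, -167) = 2088 - (169 - 167*77²) = 2088 - (169 - 167*5929) = 2088 - (169 - 990143) = 2088 - 1*(-989974) = 2088 + 989974 = 992062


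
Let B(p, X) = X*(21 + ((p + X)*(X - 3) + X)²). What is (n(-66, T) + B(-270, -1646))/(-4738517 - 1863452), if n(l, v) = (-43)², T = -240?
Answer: 16413814613198341/6601969 ≈ 2.4862e+9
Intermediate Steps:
n(l, v) = 1849
B(p, X) = X*(21 + (X + (-3 + X)*(X + p))²) (B(p, X) = X*(21 + ((X + p)*(-3 + X) + X)²) = X*(21 + ((-3 + X)*(X + p) + X)²) = X*(21 + (X + (-3 + X)*(X + p))²))
(n(-66, T) + B(-270, -1646))/(-4738517 - 1863452) = (1849 - 1646*(21 + ((-1646)² - 3*(-270) - 2*(-1646) - 1646*(-270))²))/(-4738517 - 1863452) = (1849 - 1646*(21 + (2709316 + 810 + 3292 + 444420)²))/(-6601969) = (1849 - 1646*(21 + 3157838²))*(-1/6601969) = (1849 - 1646*(21 + 9971940834244))*(-1/6601969) = (1849 - 1646*9971940834265)*(-1/6601969) = (1849 - 16413814613200190)*(-1/6601969) = -16413814613198341*(-1/6601969) = 16413814613198341/6601969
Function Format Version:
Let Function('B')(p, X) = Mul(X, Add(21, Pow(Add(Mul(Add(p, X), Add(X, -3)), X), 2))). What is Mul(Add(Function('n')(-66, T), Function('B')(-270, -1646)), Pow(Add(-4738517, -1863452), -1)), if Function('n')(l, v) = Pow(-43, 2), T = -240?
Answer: Rational(16413814613198341, 6601969) ≈ 2.4862e+9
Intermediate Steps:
Function('n')(l, v) = 1849
Function('B')(p, X) = Mul(X, Add(21, Pow(Add(X, Mul(Add(-3, X), Add(X, p))), 2))) (Function('B')(p, X) = Mul(X, Add(21, Pow(Add(Mul(Add(X, p), Add(-3, X)), X), 2))) = Mul(X, Add(21, Pow(Add(Mul(Add(-3, X), Add(X, p)), X), 2))) = Mul(X, Add(21, Pow(Add(X, Mul(Add(-3, X), Add(X, p))), 2))))
Mul(Add(Function('n')(-66, T), Function('B')(-270, -1646)), Pow(Add(-4738517, -1863452), -1)) = Mul(Add(1849, Mul(-1646, Add(21, Pow(Add(Pow(-1646, 2), Mul(-3, -270), Mul(-2, -1646), Mul(-1646, -270)), 2)))), Pow(Add(-4738517, -1863452), -1)) = Mul(Add(1849, Mul(-1646, Add(21, Pow(Add(2709316, 810, 3292, 444420), 2)))), Pow(-6601969, -1)) = Mul(Add(1849, Mul(-1646, Add(21, Pow(3157838, 2)))), Rational(-1, 6601969)) = Mul(Add(1849, Mul(-1646, Add(21, 9971940834244))), Rational(-1, 6601969)) = Mul(Add(1849, Mul(-1646, 9971940834265)), Rational(-1, 6601969)) = Mul(Add(1849, -16413814613200190), Rational(-1, 6601969)) = Mul(-16413814613198341, Rational(-1, 6601969)) = Rational(16413814613198341, 6601969)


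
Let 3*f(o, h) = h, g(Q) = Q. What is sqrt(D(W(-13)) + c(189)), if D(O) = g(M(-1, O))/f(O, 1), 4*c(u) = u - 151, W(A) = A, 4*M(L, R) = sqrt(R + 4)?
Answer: sqrt(38 + 9*I)/2 ≈ 3.1035 + 0.3625*I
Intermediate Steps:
M(L, R) = sqrt(4 + R)/4 (M(L, R) = sqrt(R + 4)/4 = sqrt(4 + R)/4)
f(o, h) = h/3
c(u) = -151/4 + u/4 (c(u) = (u - 151)/4 = (-151 + u)/4 = -151/4 + u/4)
D(O) = 3*sqrt(4 + O)/4 (D(O) = (sqrt(4 + O)/4)/(((1/3)*1)) = (sqrt(4 + O)/4)/(1/3) = (sqrt(4 + O)/4)*3 = 3*sqrt(4 + O)/4)
sqrt(D(W(-13)) + c(189)) = sqrt(3*sqrt(4 - 13)/4 + (-151/4 + (1/4)*189)) = sqrt(3*sqrt(-9)/4 + (-151/4 + 189/4)) = sqrt(3*(3*I)/4 + 19/2) = sqrt(9*I/4 + 19/2) = sqrt(19/2 + 9*I/4)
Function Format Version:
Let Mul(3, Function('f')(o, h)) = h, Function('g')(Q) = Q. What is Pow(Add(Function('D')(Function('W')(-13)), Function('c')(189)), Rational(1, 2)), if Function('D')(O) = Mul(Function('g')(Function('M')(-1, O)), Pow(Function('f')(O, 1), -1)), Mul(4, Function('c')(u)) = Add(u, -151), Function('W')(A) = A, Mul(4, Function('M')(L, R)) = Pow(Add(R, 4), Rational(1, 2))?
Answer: Mul(Rational(1, 2), Pow(Add(38, Mul(9, I)), Rational(1, 2))) ≈ Add(3.1035, Mul(0.36250, I))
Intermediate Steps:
Function('M')(L, R) = Mul(Rational(1, 4), Pow(Add(4, R), Rational(1, 2))) (Function('M')(L, R) = Mul(Rational(1, 4), Pow(Add(R, 4), Rational(1, 2))) = Mul(Rational(1, 4), Pow(Add(4, R), Rational(1, 2))))
Function('f')(o, h) = Mul(Rational(1, 3), h)
Function('c')(u) = Add(Rational(-151, 4), Mul(Rational(1, 4), u)) (Function('c')(u) = Mul(Rational(1, 4), Add(u, -151)) = Mul(Rational(1, 4), Add(-151, u)) = Add(Rational(-151, 4), Mul(Rational(1, 4), u)))
Function('D')(O) = Mul(Rational(3, 4), Pow(Add(4, O), Rational(1, 2))) (Function('D')(O) = Mul(Mul(Rational(1, 4), Pow(Add(4, O), Rational(1, 2))), Pow(Mul(Rational(1, 3), 1), -1)) = Mul(Mul(Rational(1, 4), Pow(Add(4, O), Rational(1, 2))), Pow(Rational(1, 3), -1)) = Mul(Mul(Rational(1, 4), Pow(Add(4, O), Rational(1, 2))), 3) = Mul(Rational(3, 4), Pow(Add(4, O), Rational(1, 2))))
Pow(Add(Function('D')(Function('W')(-13)), Function('c')(189)), Rational(1, 2)) = Pow(Add(Mul(Rational(3, 4), Pow(Add(4, -13), Rational(1, 2))), Add(Rational(-151, 4), Mul(Rational(1, 4), 189))), Rational(1, 2)) = Pow(Add(Mul(Rational(3, 4), Pow(-9, Rational(1, 2))), Add(Rational(-151, 4), Rational(189, 4))), Rational(1, 2)) = Pow(Add(Mul(Rational(3, 4), Mul(3, I)), Rational(19, 2)), Rational(1, 2)) = Pow(Add(Mul(Rational(9, 4), I), Rational(19, 2)), Rational(1, 2)) = Pow(Add(Rational(19, 2), Mul(Rational(9, 4), I)), Rational(1, 2))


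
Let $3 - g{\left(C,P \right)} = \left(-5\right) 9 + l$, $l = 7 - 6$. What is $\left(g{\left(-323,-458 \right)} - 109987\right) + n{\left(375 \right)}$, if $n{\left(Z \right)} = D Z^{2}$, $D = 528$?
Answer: $74140060$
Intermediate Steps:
$l = 1$ ($l = 7 - 6 = 1$)
$g{\left(C,P \right)} = 47$ ($g{\left(C,P \right)} = 3 - \left(\left(-5\right) 9 + 1\right) = 3 - \left(-45 + 1\right) = 3 - -44 = 3 + 44 = 47$)
$n{\left(Z \right)} = 528 Z^{2}$
$\left(g{\left(-323,-458 \right)} - 109987\right) + n{\left(375 \right)} = \left(47 - 109987\right) + 528 \cdot 375^{2} = -109940 + 528 \cdot 140625 = -109940 + 74250000 = 74140060$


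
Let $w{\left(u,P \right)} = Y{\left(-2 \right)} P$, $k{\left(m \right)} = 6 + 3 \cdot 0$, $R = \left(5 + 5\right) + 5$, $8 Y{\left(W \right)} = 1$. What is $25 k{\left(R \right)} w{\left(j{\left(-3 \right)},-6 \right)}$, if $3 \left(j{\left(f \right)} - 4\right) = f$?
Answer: $- \frac{225}{2} \approx -112.5$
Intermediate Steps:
$Y{\left(W \right)} = \frac{1}{8}$ ($Y{\left(W \right)} = \frac{1}{8} \cdot 1 = \frac{1}{8}$)
$R = 15$ ($R = 10 + 5 = 15$)
$j{\left(f \right)} = 4 + \frac{f}{3}$
$k{\left(m \right)} = 6$ ($k{\left(m \right)} = 6 + 0 = 6$)
$w{\left(u,P \right)} = \frac{P}{8}$
$25 k{\left(R \right)} w{\left(j{\left(-3 \right)},-6 \right)} = 25 \cdot 6 \cdot \frac{1}{8} \left(-6\right) = 150 \left(- \frac{3}{4}\right) = - \frac{225}{2}$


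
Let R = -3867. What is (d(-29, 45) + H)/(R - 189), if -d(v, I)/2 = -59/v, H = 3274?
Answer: -23707/29406 ≈ -0.80620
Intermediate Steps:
d(v, I) = 118/v (d(v, I) = -(-118)/v = 118/v)
(d(-29, 45) + H)/(R - 189) = (118/(-29) + 3274)/(-3867 - 189) = (118*(-1/29) + 3274)/(-4056) = (-118/29 + 3274)*(-1/4056) = (94828/29)*(-1/4056) = -23707/29406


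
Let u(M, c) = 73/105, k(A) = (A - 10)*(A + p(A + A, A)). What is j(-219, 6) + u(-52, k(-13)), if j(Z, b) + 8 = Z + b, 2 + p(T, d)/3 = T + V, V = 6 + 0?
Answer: -23132/105 ≈ -220.30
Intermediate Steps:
V = 6
p(T, d) = 12 + 3*T (p(T, d) = -6 + 3*(T + 6) = -6 + 3*(6 + T) = -6 + (18 + 3*T) = 12 + 3*T)
j(Z, b) = -8 + Z + b (j(Z, b) = -8 + (Z + b) = -8 + Z + b)
k(A) = (-10 + A)*(12 + 7*A) (k(A) = (A - 10)*(A + (12 + 3*(A + A))) = (-10 + A)*(A + (12 + 3*(2*A))) = (-10 + A)*(A + (12 + 6*A)) = (-10 + A)*(12 + 7*A))
u(M, c) = 73/105 (u(M, c) = 73*(1/105) = 73/105)
j(-219, 6) + u(-52, k(-13)) = (-8 - 219 + 6) + 73/105 = -221 + 73/105 = -23132/105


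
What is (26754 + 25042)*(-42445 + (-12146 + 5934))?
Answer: -2520237972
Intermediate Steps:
(26754 + 25042)*(-42445 + (-12146 + 5934)) = 51796*(-42445 - 6212) = 51796*(-48657) = -2520237972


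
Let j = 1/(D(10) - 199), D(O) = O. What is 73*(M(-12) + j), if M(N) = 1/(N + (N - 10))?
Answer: -16279/6426 ≈ -2.5333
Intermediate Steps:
j = -1/189 (j = 1/(10 - 199) = 1/(-189) = -1/189 ≈ -0.0052910)
M(N) = 1/(-10 + 2*N) (M(N) = 1/(N + (-10 + N)) = 1/(-10 + 2*N))
73*(M(-12) + j) = 73*(1/(2*(-5 - 12)) - 1/189) = 73*((½)/(-17) - 1/189) = 73*((½)*(-1/17) - 1/189) = 73*(-1/34 - 1/189) = 73*(-223/6426) = -16279/6426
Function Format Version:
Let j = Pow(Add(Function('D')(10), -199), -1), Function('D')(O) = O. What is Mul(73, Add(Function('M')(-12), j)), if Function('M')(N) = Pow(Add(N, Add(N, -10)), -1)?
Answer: Rational(-16279, 6426) ≈ -2.5333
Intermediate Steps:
j = Rational(-1, 189) (j = Pow(Add(10, -199), -1) = Pow(-189, -1) = Rational(-1, 189) ≈ -0.0052910)
Function('M')(N) = Pow(Add(-10, Mul(2, N)), -1) (Function('M')(N) = Pow(Add(N, Add(-10, N)), -1) = Pow(Add(-10, Mul(2, N)), -1))
Mul(73, Add(Function('M')(-12), j)) = Mul(73, Add(Mul(Rational(1, 2), Pow(Add(-5, -12), -1)), Rational(-1, 189))) = Mul(73, Add(Mul(Rational(1, 2), Pow(-17, -1)), Rational(-1, 189))) = Mul(73, Add(Mul(Rational(1, 2), Rational(-1, 17)), Rational(-1, 189))) = Mul(73, Add(Rational(-1, 34), Rational(-1, 189))) = Mul(73, Rational(-223, 6426)) = Rational(-16279, 6426)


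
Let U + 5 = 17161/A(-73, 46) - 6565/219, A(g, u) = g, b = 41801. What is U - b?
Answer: -9213562/219 ≈ -42071.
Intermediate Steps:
U = -59143/219 (U = -5 + (17161/(-73) - 6565/219) = -5 + (17161*(-1/73) - 6565*1/219) = -5 + (-17161/73 - 6565/219) = -5 - 58048/219 = -59143/219 ≈ -270.06)
U - b = -59143/219 - 1*41801 = -59143/219 - 41801 = -9213562/219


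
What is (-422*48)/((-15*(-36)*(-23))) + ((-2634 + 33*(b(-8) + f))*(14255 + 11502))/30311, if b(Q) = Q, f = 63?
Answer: -21782142437/31371885 ≈ -694.32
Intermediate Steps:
(-422*48)/((-15*(-36)*(-23))) + ((-2634 + 33*(b(-8) + f))*(14255 + 11502))/30311 = (-422*48)/((-15*(-36)*(-23))) + ((-2634 + 33*(-8 + 63))*(14255 + 11502))/30311 = -20256/(540*(-23)) + ((-2634 + 33*55)*25757)*(1/30311) = -20256/(-12420) + ((-2634 + 1815)*25757)*(1/30311) = -20256*(-1/12420) - 819*25757*(1/30311) = 1688/1035 - 21094983*1/30311 = 1688/1035 - 21094983/30311 = -21782142437/31371885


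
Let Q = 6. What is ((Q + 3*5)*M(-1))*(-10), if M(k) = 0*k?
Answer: 0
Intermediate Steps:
M(k) = 0
((Q + 3*5)*M(-1))*(-10) = ((6 + 3*5)*0)*(-10) = ((6 + 15)*0)*(-10) = (21*0)*(-10) = 0*(-10) = 0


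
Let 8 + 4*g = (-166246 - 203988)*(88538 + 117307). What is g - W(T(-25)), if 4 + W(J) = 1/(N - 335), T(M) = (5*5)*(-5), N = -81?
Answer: -7925925043087/416 ≈ -1.9053e+10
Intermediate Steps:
g = -38105408869/2 (g = -2 + ((-166246 - 203988)*(88538 + 117307))/4 = -2 + (-370234*205845)/4 = -2 + (1/4)*(-76210817730) = -2 - 38105408865/2 = -38105408869/2 ≈ -1.9053e+10)
T(M) = -125 (T(M) = 25*(-5) = -125)
W(J) = -1665/416 (W(J) = -4 + 1/(-81 - 335) = -4 + 1/(-416) = -4 - 1/416 = -1665/416)
g - W(T(-25)) = -38105408869/2 - 1*(-1665/416) = -38105408869/2 + 1665/416 = -7925925043087/416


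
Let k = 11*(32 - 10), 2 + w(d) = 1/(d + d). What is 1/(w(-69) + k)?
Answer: 138/33119 ≈ 0.0041668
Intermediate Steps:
w(d) = -2 + 1/(2*d) (w(d) = -2 + 1/(d + d) = -2 + 1/(2*d))
k = 242 (k = 11*22 = 242)
1/(w(-69) + k) = 1/((-2 + (1/2)/(-69)) + 242) = 1/((-2 + (1/2)*(-1/69)) + 242) = 1/((-2 - 1/138) + 242) = 1/(-277/138 + 242) = 1/(33119/138) = 138/33119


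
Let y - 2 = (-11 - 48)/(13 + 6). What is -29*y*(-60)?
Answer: -36540/19 ≈ -1923.2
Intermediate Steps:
y = -21/19 (y = 2 + (-11 - 48)/(13 + 6) = 2 - 59/19 = -21/19 ≈ -1.1053)
-29*y*(-60) = -29*(-21/19)*(-60) = (609/19)*(-60) = -36540/19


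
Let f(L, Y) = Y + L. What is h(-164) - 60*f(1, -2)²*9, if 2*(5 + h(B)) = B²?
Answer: 12903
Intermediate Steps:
f(L, Y) = L + Y
h(B) = -5 + B²/2
h(-164) - 60*f(1, -2)²*9 = (-5 + (½)*(-164)²) - 60*(1 - 2)²*9 = (-5 + (½)*26896) - 60*(-1)²*9 = (-5 + 13448) - 60*1*9 = 13443 - 60*9 = 13443 - 540 = 12903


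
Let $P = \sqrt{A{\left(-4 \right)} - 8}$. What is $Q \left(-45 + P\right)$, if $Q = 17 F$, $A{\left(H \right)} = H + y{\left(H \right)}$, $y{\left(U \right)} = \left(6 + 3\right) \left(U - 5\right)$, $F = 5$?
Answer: $-3825 + 85 i \sqrt{93} \approx -3825.0 + 819.71 i$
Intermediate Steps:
$y{\left(U \right)} = -45 + 9 U$ ($y{\left(U \right)} = 9 \left(-5 + U\right) = -45 + 9 U$)
$A{\left(H \right)} = -45 + 10 H$ ($A{\left(H \right)} = H + \left(-45 + 9 H\right) = -45 + 10 H$)
$Q = 85$ ($Q = 17 \cdot 5 = 85$)
$P = i \sqrt{93}$ ($P = \sqrt{\left(-45 + 10 \left(-4\right)\right) - 8} = \sqrt{\left(-45 - 40\right) - 8} = \sqrt{-85 - 8} = \sqrt{-93} = i \sqrt{93} \approx 9.6436 i$)
$Q \left(-45 + P\right) = 85 \left(-45 + i \sqrt{93}\right) = -3825 + 85 i \sqrt{93}$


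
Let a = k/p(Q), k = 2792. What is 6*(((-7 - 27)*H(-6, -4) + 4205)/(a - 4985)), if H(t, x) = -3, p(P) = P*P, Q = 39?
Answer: -39305682/7579393 ≈ -5.1859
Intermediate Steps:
p(P) = P²
a = 2792/1521 (a = 2792/(39²) = 2792/1521 ≈ 1.8356)
6*(((-7 - 27)*H(-6, -4) + 4205)/(a - 4985)) = 6*(((-7 - 27)*(-3) + 4205)/(2792/1521 - 4985)) = 6*((-34*(-3) + 4205)/(-7579393/1521)) = 6*((102 + 4205)*(-1521/7579393)) = 6*(4307*(-1521/7579393)) = 6*(-6550947/7579393) = -39305682/7579393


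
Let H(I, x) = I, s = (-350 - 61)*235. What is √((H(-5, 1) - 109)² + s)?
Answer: I*√83589 ≈ 289.12*I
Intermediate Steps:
s = -96585 (s = -411*235 = -96585)
√((H(-5, 1) - 109)² + s) = √((-5 - 109)² - 96585) = √((-114)² - 96585) = √(12996 - 96585) = √(-83589) = I*√83589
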